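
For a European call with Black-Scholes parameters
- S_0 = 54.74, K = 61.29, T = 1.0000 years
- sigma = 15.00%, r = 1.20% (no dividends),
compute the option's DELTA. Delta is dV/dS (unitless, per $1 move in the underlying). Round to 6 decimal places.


d1 = -0.5984799592; d2 = -0.7484799592
phi(d1) = 0.3335282652; exp(-qT) = 1.0000000000; exp(-rT) = 0.9880717129
N(d1) = 0.2747598636
Delta = exp(-qT) * N(d1) = 1.0000000000 * 0.2747598636 = 0.274760

Answer: Delta = 0.274760


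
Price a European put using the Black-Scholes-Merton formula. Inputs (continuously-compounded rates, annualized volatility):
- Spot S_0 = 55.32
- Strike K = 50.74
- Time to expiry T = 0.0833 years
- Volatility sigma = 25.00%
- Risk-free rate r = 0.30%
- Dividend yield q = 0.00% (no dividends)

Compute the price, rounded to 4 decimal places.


Answer: Price = 0.2138

Derivation:
d1 = (ln(S/K) + (r - q + 0.5*sigma^2) * T) / (sigma * sqrt(T)) = 1.23725014
d2 = d1 - sigma * sqrt(T) = 1.16509579
exp(-rT) = 0.99975013; exp(-qT) = 1.00000000
P = K * exp(-rT) * N(-d2) - S_0 * exp(-qT) * N(-d1)
N(-d1) = 0.10799712; N(-d2) = 0.12199011
P = 50.7400 * 0.99975013 * 0.12199011 - 55.3200 * 1.00000000 * 0.10799712 = 0.2138


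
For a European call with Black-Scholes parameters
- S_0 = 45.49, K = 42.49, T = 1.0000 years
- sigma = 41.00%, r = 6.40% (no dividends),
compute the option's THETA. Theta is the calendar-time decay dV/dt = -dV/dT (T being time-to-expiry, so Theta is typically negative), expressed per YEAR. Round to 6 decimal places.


Answer: Theta = -4.631792

Derivation:
d1 = 0.5274969938; d2 = 0.1174969938
phi(d1) = 0.3471268262; exp(-qT) = 1.0000000000; exp(-rT) = 0.9380049995
Theta = -S*exp(-qT)*phi(d1)*sigma/(2*sqrt(T)) - r*K*exp(-rT)*N(d2) + q*S*exp(-qT)*N(d1)
N(d1) = 0.7010757482; N(d2) = 0.5467668869; sqrt(T) = 1.0000000000
Term 1 = -45.4900 * 1.0000000000 * 0.3471268262 * 0.4100 / (2 * 1.0000000000) = -3.2371138614
Term 2 = -0.0640 * 42.4900 * 0.9380049995 * 0.5467668869 = -1.3946783630
Term 3 = 0 (no dividend yield, q = 0)
Theta = -3.2371138614 + (-1.3946783630) + (0.0000000000) = -4.631792


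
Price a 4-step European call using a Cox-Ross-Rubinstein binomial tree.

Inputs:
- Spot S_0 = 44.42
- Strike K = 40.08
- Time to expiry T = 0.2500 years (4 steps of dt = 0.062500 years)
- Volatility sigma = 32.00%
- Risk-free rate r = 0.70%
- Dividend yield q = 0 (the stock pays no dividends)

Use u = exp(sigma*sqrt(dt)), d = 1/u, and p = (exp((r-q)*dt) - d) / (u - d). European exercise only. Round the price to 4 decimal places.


Answer: Price = V(0,0) = 5.5635

Derivation:
dt = T/N = 0.062500
u = exp(sigma*sqrt(dt)) = 1.083287; d = 1/u = 0.923116
p = (exp((r-q)*dt) - d) / (u - d) = 0.482743
Discount per step: exp(-r*dt) = 0.999563
Stock lattice S(k, i) with i counting down-moves:
  k=0: S(0,0) = 44.4200
  k=1: S(1,0) = 48.1196; S(1,1) = 41.0048
  k=2: S(2,0) = 52.1274; S(2,1) = 44.4200; S(2,2) = 37.8522
  k=3: S(3,0) = 56.4689; S(3,1) = 48.1196; S(3,2) = 41.0048; S(3,3) = 34.9420
  k=4: S(4,0) = 61.1720; S(4,1) = 52.1274; S(4,2) = 44.4200; S(4,3) = 37.8522; S(4,4) = 32.2555
Terminal payoffs V(N, i) = max(S_T - K, 0):
  V(4,0) = 21.092015; V(4,1) = 12.047353; V(4,2) = 4.340000; V(4,3) = 0.000000; V(4,4) = 0.000000
Backward induction: V(k, i) = exp(-r*dt) * [p * V(k+1, i) + (1-p) * V(k+1, i+1)].
  V(3,0) = exp(-r*dt) * [p*21.092015 + (1-p)*12.047353] = 16.406418
  V(3,1) = exp(-r*dt) * [p*12.047353 + (1-p)*4.340000] = 8.057143
  V(3,2) = exp(-r*dt) * [p*4.340000 + (1-p)*0.000000] = 2.094187
  V(3,3) = exp(-r*dt) * [p*0.000000 + (1-p)*0.000000] = 0.000000
  V(2,0) = exp(-r*dt) * [p*16.406418 + (1-p)*8.057143] = 12.082408
  V(2,1) = exp(-r*dt) * [p*8.057143 + (1-p)*2.094187] = 4.970585
  V(2,2) = exp(-r*dt) * [p*2.094187 + (1-p)*0.000000] = 1.010511
  V(1,0) = exp(-r*dt) * [p*12.082408 + (1-p)*4.970585] = 8.400090
  V(1,1) = exp(-r*dt) * [p*4.970585 + (1-p)*1.010511] = 2.920930
  V(0,0) = exp(-r*dt) * [p*8.400090 + (1-p)*2.920930] = 5.563520


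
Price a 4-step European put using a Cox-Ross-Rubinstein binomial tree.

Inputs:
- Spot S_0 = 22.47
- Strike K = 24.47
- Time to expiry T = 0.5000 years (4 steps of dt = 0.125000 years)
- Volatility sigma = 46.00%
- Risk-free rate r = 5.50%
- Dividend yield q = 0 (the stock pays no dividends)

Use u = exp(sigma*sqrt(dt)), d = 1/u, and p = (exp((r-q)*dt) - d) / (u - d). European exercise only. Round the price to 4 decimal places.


Answer: Price = V(0,0) = 3.7899

Derivation:
dt = T/N = 0.125000
u = exp(sigma*sqrt(dt)) = 1.176607; d = 1/u = 0.849902
p = (exp((r-q)*dt) - d) / (u - d) = 0.480547
Discount per step: exp(-r*dt) = 0.993149
Stock lattice S(k, i) with i counting down-moves:
  k=0: S(0,0) = 22.4700
  k=1: S(1,0) = 26.4384; S(1,1) = 19.0973
  k=2: S(2,0) = 31.1075; S(2,1) = 22.4700; S(2,2) = 16.2308
  k=3: S(3,0) = 36.6013; S(3,1) = 26.4384; S(3,2) = 19.0973; S(3,3) = 13.7946
  k=4: S(4,0) = 43.0654; S(4,1) = 31.1075; S(4,2) = 22.4700; S(4,3) = 16.2308; S(4,4) = 11.7241
Terminal payoffs V(N, i) = max(K - S_T, 0):
  V(4,0) = 0.000000; V(4,1) = 0.000000; V(4,2) = 2.000000; V(4,3) = 8.239179; V(4,4) = 12.745943
Backward induction: V(k, i) = exp(-r*dt) * [p * V(k+1, i) + (1-p) * V(k+1, i+1)].
  V(3,0) = exp(-r*dt) * [p*0.000000 + (1-p)*0.000000] = 0.000000
  V(3,1) = exp(-r*dt) * [p*0.000000 + (1-p)*2.000000] = 1.031789
  V(3,2) = exp(-r*dt) * [p*2.000000 + (1-p)*8.239179] = 5.205054
  V(3,3) = exp(-r*dt) * [p*8.239179 + (1-p)*12.745943] = 10.507743
  V(2,0) = exp(-r*dt) * [p*0.000000 + (1-p)*1.031789] = 0.532294
  V(2,1) = exp(-r*dt) * [p*1.031789 + (1-p)*5.205054] = 3.177683
  V(2,2) = exp(-r*dt) * [p*5.205054 + (1-p)*10.507743] = 7.905019
  V(1,0) = exp(-r*dt) * [p*0.532294 + (1-p)*3.177683] = 1.893388
  V(1,1) = exp(-r*dt) * [p*3.177683 + (1-p)*7.905019] = 5.594717
  V(0,0) = exp(-r*dt) * [p*1.893388 + (1-p)*5.594717] = 3.789910


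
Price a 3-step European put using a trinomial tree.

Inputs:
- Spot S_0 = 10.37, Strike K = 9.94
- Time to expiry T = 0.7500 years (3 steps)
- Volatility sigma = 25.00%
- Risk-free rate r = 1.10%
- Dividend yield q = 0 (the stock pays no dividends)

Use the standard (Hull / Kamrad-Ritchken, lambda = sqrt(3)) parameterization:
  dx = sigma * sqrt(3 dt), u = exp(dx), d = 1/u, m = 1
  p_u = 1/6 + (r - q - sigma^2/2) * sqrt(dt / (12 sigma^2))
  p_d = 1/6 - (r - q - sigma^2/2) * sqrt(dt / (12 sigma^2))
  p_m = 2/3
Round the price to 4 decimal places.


Answer: Price = V(0,0) = 0.6263

Derivation:
dt = T/N = 0.250000; dx = sigma*sqrt(3*dt) = 0.216506
u = exp(dx) = 1.241731; d = 1/u = 0.805327
p_u = 0.154975, p_m = 0.666667, p_d = 0.178358
Discount per step: exp(-r*dt) = 0.997254
Stock lattice S(k, j) with j the centered position index:
  k=0: S(0,+0) = 10.3700
  k=1: S(1,-1) = 8.3512; S(1,+0) = 10.3700; S(1,+1) = 12.8768
  k=2: S(2,-2) = 6.7255; S(2,-1) = 8.3512; S(2,+0) = 10.3700; S(2,+1) = 12.8768; S(2,+2) = 15.9895
  k=3: S(3,-3) = 5.4162; S(3,-2) = 6.7255; S(3,-1) = 8.3512; S(3,+0) = 10.3700; S(3,+1) = 12.8768; S(3,+2) = 15.9895; S(3,+3) = 19.8546
Terminal payoffs V(N, j) = max(K - S_T, 0):
  V(3,-3) = 4.523781; V(3,-2) = 3.214513; V(3,-1) = 1.588755; V(3,+0) = 0.000000; V(3,+1) = 0.000000; V(3,+2) = 0.000000; V(3,+3) = 0.000000
Backward induction: V(k, j) = exp(-r*dt) * [p_u * V(k+1, j+1) + p_m * V(k+1, j) + p_d * V(k+1, j-1)]
  V(2,-2) = exp(-r*dt) * [p_u*1.588755 + p_m*3.214513 + p_d*4.523781] = 3.187302
  V(2,-1) = exp(-r*dt) * [p_u*0.000000 + p_m*1.588755 + p_d*3.214513] = 1.628021
  V(2,+0) = exp(-r*dt) * [p_u*0.000000 + p_m*0.000000 + p_d*1.588755] = 0.282589
  V(2,+1) = exp(-r*dt) * [p_u*0.000000 + p_m*0.000000 + p_d*0.000000] = 0.000000
  V(2,+2) = exp(-r*dt) * [p_u*0.000000 + p_m*0.000000 + p_d*0.000000] = 0.000000
  V(1,-1) = exp(-r*dt) * [p_u*0.282589 + p_m*1.628021 + p_d*3.187302] = 1.692960
  V(1,+0) = exp(-r*dt) * [p_u*0.000000 + p_m*0.282589 + p_d*1.628021] = 0.477448
  V(1,+1) = exp(-r*dt) * [p_u*0.000000 + p_m*0.000000 + p_d*0.282589] = 0.050264
  V(0,+0) = exp(-r*dt) * [p_u*0.050264 + p_m*0.477448 + p_d*1.692960] = 0.626317


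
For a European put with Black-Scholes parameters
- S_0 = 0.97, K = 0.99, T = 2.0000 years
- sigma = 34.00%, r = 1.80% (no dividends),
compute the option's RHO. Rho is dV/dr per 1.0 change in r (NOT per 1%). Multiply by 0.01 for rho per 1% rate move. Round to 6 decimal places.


d1 = 0.2728415779; d2 = -0.2079910333
phi(d1) = 0.3843660995; exp(-qT) = 1.0000000000; exp(-rT) = 0.9646402935
N(-d2) = 0.5823820157
Rho = -K*T*exp(-rT)*N(-d2) = -0.9900 * 2.0000 * 0.9646402935 * 0.5823820157 = -1.112343

Answer: Rho = -1.112343


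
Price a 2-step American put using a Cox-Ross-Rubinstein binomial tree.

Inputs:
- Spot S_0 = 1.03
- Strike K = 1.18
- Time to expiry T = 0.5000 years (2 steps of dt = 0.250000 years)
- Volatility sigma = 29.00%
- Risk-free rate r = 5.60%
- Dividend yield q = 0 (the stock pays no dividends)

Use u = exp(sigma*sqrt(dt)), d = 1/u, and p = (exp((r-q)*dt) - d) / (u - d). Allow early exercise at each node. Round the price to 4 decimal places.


dt = T/N = 0.250000
u = exp(sigma*sqrt(dt)) = 1.156040; d = 1/u = 0.865022
p = (exp((r-q)*dt) - d) / (u - d) = 0.512259
Discount per step: exp(-r*dt) = 0.986098
Stock lattice S(k, i) with i counting down-moves:
  k=0: S(0,0) = 1.0300
  k=1: S(1,0) = 1.1907; S(1,1) = 0.8910
  k=2: S(2,0) = 1.3765; S(2,1) = 1.0300; S(2,2) = 0.7707
Terminal payoffs V(N, i) = max(K - S_T, 0):
  V(2,0) = 0.000000; V(2,1) = 0.150000; V(2,2) = 0.409289
Backward induction: V(k, i) = exp(-r*dt) * [p * V(k+1, i) + (1-p) * V(k+1, i+1)]; then take max(V_cont, immediate exercise) for American.
  V(1,0) = exp(-r*dt) * [p*0.000000 + (1-p)*0.150000] = 0.072144; exercise = 0.000000; V(1,0) = max -> 0.072144
  V(1,1) = exp(-r*dt) * [p*0.150000 + (1-p)*0.409289] = 0.272622; exercise = 0.289027; V(1,1) = max -> 0.289027
  V(0,0) = exp(-r*dt) * [p*0.072144 + (1-p)*0.289027] = 0.175453; exercise = 0.150000; V(0,0) = max -> 0.175453

Answer: Price = V(0,0) = 0.1755


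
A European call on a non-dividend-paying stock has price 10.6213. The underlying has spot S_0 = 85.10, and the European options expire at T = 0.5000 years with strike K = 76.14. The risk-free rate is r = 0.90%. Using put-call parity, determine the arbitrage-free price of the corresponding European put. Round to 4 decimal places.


Put-call parity: C - P = S_0 * exp(-qT) - K * exp(-rT).
S_0 * exp(-qT) = 85.1000 * 1.00000000 = 85.10000000
K * exp(-rT) = 76.1400 * 0.99551011 = 75.79813976
P = C - S*exp(-qT) + K*exp(-rT)
P = 10.6213 - 85.10000000 + 75.79813976 = 1.3194

Answer: Put price = 1.3194


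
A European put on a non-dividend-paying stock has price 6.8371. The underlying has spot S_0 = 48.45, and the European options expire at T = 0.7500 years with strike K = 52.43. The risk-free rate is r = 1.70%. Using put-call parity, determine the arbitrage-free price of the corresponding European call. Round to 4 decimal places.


Put-call parity: C - P = S_0 * exp(-qT) - K * exp(-rT).
S_0 * exp(-qT) = 48.4500 * 1.00000000 = 48.45000000
K * exp(-rT) = 52.4300 * 0.98733094 = 51.76576102
C = P + S*exp(-qT) - K*exp(-rT)
C = 6.8371 + 48.45000000 - 51.76576102 = 3.5213

Answer: Call price = 3.5213


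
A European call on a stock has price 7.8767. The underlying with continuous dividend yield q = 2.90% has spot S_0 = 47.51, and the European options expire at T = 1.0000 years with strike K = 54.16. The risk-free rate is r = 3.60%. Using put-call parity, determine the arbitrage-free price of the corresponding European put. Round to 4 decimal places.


Answer: Put price = 13.9696

Derivation:
Put-call parity: C - P = S_0 * exp(-qT) - K * exp(-rT).
S_0 * exp(-qT) = 47.5100 * 0.97141646 = 46.15199623
K * exp(-rT) = 54.1600 * 0.96464029 = 52.24491830
P = C - S*exp(-qT) + K*exp(-rT)
P = 7.8767 - 46.15199623 + 52.24491830 = 13.9696


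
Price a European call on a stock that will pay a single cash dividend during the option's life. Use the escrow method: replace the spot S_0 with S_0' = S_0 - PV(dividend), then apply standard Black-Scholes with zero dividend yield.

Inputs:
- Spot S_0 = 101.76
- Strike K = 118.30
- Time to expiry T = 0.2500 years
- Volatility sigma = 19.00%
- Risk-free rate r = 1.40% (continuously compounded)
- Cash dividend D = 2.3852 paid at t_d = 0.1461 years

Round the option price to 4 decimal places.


Answer: Price = 0.1475

Derivation:
PV(D) = D * exp(-r * t_d) = 2.3852 * 0.99795669 = 2.38032630
S_0' = S_0 - PV(D) = 101.7600 - 2.38032630 = 99.37967370
d1 = (ln(S_0'/K) + (r + sigma^2/2)*T) / (sigma*sqrt(T)) = -1.75014388
d2 = d1 - sigma*sqrt(T) = -1.84514388
exp(-rT) = 0.99650612
N(d1) = 0.04004675; N(d2) = 0.03250831
C = S_0' * N(d1) - K * exp(-rT) * N(d2) = 99.37967370 * 0.04004675 - 118.3000 * 0.99650612 * 0.03250831 = 0.1475


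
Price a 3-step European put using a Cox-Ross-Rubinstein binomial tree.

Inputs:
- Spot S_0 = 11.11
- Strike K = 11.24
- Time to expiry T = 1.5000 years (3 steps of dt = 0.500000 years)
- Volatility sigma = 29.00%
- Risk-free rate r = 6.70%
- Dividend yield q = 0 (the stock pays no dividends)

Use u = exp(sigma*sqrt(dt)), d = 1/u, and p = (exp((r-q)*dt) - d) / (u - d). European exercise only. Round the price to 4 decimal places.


dt = T/N = 0.500000
u = exp(sigma*sqrt(dt)) = 1.227600; d = 1/u = 0.814598
p = (exp((r-q)*dt) - d) / (u - d) = 0.531401
Discount per step: exp(-r*dt) = 0.967055
Stock lattice S(k, i) with i counting down-moves:
  k=0: S(0,0) = 11.1100
  k=1: S(1,0) = 13.6386; S(1,1) = 9.0502
  k=2: S(2,0) = 16.7428; S(2,1) = 11.1100; S(2,2) = 7.3723
  k=3: S(3,0) = 20.5534; S(3,1) = 13.6386; S(3,2) = 9.0502; S(3,3) = 6.0054
Terminal payoffs V(N, i) = max(K - S_T, 0):
  V(3,0) = 0.000000; V(3,1) = 0.000000; V(3,2) = 2.189820; V(3,3) = 5.234578
Backward induction: V(k, i) = exp(-r*dt) * [p * V(k+1, i) + (1-p) * V(k+1, i+1)].
  V(2,0) = exp(-r*dt) * [p*0.000000 + (1-p)*0.000000] = 0.000000
  V(2,1) = exp(-r*dt) * [p*0.000000 + (1-p)*2.189820] = 0.992341
  V(2,2) = exp(-r*dt) * [p*2.189820 + (1-p)*5.234578] = 3.497442
  V(1,0) = exp(-r*dt) * [p*0.000000 + (1-p)*0.992341] = 0.449690
  V(1,1) = exp(-r*dt) * [p*0.992341 + (1-p)*3.497442] = 2.094862
  V(0,0) = exp(-r*dt) * [p*0.449690 + (1-p)*2.094862] = 1.180403

Answer: Price = V(0,0) = 1.1804


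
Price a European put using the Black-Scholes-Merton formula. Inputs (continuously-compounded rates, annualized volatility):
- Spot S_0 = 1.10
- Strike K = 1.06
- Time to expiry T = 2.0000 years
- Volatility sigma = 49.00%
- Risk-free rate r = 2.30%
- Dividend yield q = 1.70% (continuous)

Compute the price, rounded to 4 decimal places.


Answer: Price = 0.2565

Derivation:
d1 = (ln(S/K) + (r - q + 0.5*sigma^2) * T) / (sigma * sqrt(T)) = 0.41725256
d2 = d1 - sigma * sqrt(T) = -0.27571209
exp(-rT) = 0.95504196; exp(-qT) = 0.96657150
P = K * exp(-rT) * N(-d2) - S_0 * exp(-qT) * N(-d1)
N(-d1) = 0.33824684; N(-d2) = 0.60861539
P = 1.0600 * 0.95504196 * 0.60861539 - 1.1000 * 0.96657150 * 0.33824684 = 0.2565


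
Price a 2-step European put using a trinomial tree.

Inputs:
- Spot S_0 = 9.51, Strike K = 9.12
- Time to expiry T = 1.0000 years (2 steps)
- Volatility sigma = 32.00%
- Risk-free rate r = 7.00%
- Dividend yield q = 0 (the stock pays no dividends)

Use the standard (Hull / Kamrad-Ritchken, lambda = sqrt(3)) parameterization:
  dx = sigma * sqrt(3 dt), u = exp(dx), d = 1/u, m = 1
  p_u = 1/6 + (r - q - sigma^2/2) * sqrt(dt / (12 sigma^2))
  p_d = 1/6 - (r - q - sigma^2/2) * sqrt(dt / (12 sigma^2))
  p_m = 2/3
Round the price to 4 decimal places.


dt = T/N = 0.500000; dx = sigma*sqrt(3*dt) = 0.391918
u = exp(dx) = 1.479817; d = 1/u = 0.675759
p_u = 0.178659, p_m = 0.666667, p_d = 0.154674
Discount per step: exp(-r*dt) = 0.965605
Stock lattice S(k, j) with j the centered position index:
  k=0: S(0,+0) = 9.5100
  k=1: S(1,-1) = 6.4265; S(1,+0) = 9.5100; S(1,+1) = 14.0731
  k=2: S(2,-2) = 4.3427; S(2,-1) = 6.4265; S(2,+0) = 9.5100; S(2,+1) = 14.0731; S(2,+2) = 20.8255
Terminal payoffs V(N, j) = max(K - S_T, 0):
  V(2,-2) = 4.777253; V(2,-1) = 2.693529; V(2,+0) = 0.000000; V(2,+1) = 0.000000; V(2,+2) = 0.000000
Backward induction: V(k, j) = exp(-r*dt) * [p_u * V(k+1, j+1) + p_m * V(k+1, j) + p_d * V(k+1, j-1)]
  V(1,-1) = exp(-r*dt) * [p_u*0.000000 + p_m*2.693529 + p_d*4.777253] = 2.447428
  V(1,+0) = exp(-r*dt) * [p_u*0.000000 + p_m*0.000000 + p_d*2.693529] = 0.402290
  V(1,+1) = exp(-r*dt) * [p_u*0.000000 + p_m*0.000000 + p_d*0.000000] = 0.000000
  V(0,+0) = exp(-r*dt) * [p_u*0.000000 + p_m*0.402290 + p_d*2.447428] = 0.624503

Answer: Price = V(0,0) = 0.6245


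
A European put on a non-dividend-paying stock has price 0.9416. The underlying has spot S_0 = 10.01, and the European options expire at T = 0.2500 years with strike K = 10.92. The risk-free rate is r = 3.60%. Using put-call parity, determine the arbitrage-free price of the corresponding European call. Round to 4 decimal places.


Put-call parity: C - P = S_0 * exp(-qT) - K * exp(-rT).
S_0 * exp(-qT) = 10.0100 * 1.00000000 = 10.01000000
K * exp(-rT) = 10.9200 * 0.99104038 = 10.82216094
C = P + S*exp(-qT) - K*exp(-rT)
C = 0.9416 + 10.01000000 - 10.82216094 = 0.1294

Answer: Call price = 0.1294


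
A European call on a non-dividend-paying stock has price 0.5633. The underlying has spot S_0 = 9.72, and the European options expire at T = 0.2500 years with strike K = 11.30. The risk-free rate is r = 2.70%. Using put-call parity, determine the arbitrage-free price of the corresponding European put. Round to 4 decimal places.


Put-call parity: C - P = S_0 * exp(-qT) - K * exp(-rT).
S_0 * exp(-qT) = 9.7200 * 1.00000000 = 9.72000000
K * exp(-rT) = 11.3000 * 0.99327273 = 11.22398185
P = C - S*exp(-qT) + K*exp(-rT)
P = 0.5633 - 9.72000000 + 11.22398185 = 2.0673

Answer: Put price = 2.0673


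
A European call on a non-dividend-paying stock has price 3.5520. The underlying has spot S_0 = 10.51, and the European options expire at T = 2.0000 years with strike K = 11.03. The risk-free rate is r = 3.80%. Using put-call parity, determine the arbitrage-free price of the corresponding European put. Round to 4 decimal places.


Answer: Put price = 3.2648

Derivation:
Put-call parity: C - P = S_0 * exp(-qT) - K * exp(-rT).
S_0 * exp(-qT) = 10.5100 * 1.00000000 = 10.51000000
K * exp(-rT) = 11.0300 * 0.92681621 = 10.22278276
P = C - S*exp(-qT) + K*exp(-rT)
P = 3.5520 - 10.51000000 + 10.22278276 = 3.2648


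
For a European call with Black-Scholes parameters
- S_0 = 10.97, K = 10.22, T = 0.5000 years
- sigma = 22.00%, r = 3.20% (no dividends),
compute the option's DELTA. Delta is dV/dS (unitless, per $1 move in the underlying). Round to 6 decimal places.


Answer: Delta = 0.737568

Derivation:
d1 = 0.6358669912; d2 = 0.4803034993
phi(d1) = 0.3259204491; exp(-qT) = 1.0000000000; exp(-rT) = 0.9841273201
N(d1) = 0.7375684405
Delta = exp(-qT) * N(d1) = 1.0000000000 * 0.7375684405 = 0.737568


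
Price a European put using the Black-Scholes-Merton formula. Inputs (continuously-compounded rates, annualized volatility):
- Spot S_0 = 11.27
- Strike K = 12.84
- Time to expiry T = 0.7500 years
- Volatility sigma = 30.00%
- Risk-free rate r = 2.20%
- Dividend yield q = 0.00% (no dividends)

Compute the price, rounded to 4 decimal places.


Answer: Price = 2.0311

Derivation:
d1 = (ln(S/K) + (r - q + 0.5*sigma^2) * T) / (sigma * sqrt(T)) = -0.30857821
d2 = d1 - sigma * sqrt(T) = -0.56838583
exp(-rT) = 0.98363538; exp(-qT) = 1.00000000
P = K * exp(-rT) * N(-d2) - S_0 * exp(-qT) * N(-d1)
N(-d1) = 0.62117880; N(-d2) = 0.71511349
P = 12.8400 * 0.98363538 * 0.71511349 - 11.2700 * 1.00000000 * 0.62117880 = 2.0311


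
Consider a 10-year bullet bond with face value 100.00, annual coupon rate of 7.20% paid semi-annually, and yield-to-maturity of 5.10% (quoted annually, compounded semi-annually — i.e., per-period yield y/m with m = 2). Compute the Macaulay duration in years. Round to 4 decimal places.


Coupon per period c = face * coupon_rate / m = 3.600000
Periods per year m = 2; per-period yield y/m = 0.025500
Number of cashflows N = 20
Cashflows (t years, CF_t, discount factor 1/(1+y/m)^(m*t), PV):
  t = 0.5000: CF_t = 3.600000, DF = 0.975134, PV = 3.510483
  t = 1.0000: CF_t = 3.600000, DF = 0.950886, PV = 3.423191
  t = 1.5000: CF_t = 3.600000, DF = 0.927242, PV = 3.338071
  t = 2.0000: CF_t = 3.600000, DF = 0.904185, PV = 3.255066
  t = 2.5000: CF_t = 3.600000, DF = 0.881702, PV = 3.174126
  t = 3.0000: CF_t = 3.600000, DF = 0.859777, PV = 3.095199
  t = 3.5000: CF_t = 3.600000, DF = 0.838398, PV = 3.018234
  t = 4.0000: CF_t = 3.600000, DF = 0.817551, PV = 2.943182
  t = 4.5000: CF_t = 3.600000, DF = 0.797222, PV = 2.869997
  t = 5.0000: CF_t = 3.600000, DF = 0.777398, PV = 2.798632
  t = 5.5000: CF_t = 3.600000, DF = 0.758067, PV = 2.729042
  t = 6.0000: CF_t = 3.600000, DF = 0.739217, PV = 2.661182
  t = 6.5000: CF_t = 3.600000, DF = 0.720836, PV = 2.595009
  t = 7.0000: CF_t = 3.600000, DF = 0.702912, PV = 2.530482
  t = 7.5000: CF_t = 3.600000, DF = 0.685433, PV = 2.467559
  t = 8.0000: CF_t = 3.600000, DF = 0.668389, PV = 2.406201
  t = 8.5000: CF_t = 3.600000, DF = 0.651769, PV = 2.346368
  t = 9.0000: CF_t = 3.600000, DF = 0.635562, PV = 2.288024
  t = 9.5000: CF_t = 3.600000, DF = 0.619758, PV = 2.231130
  t = 10.0000: CF_t = 103.600000, DF = 0.604347, PV = 62.610398
Price P = sum_t PV_t = 116.291575
Macaulay numerator sum_t t * PV_t:
  t * PV_t at t = 0.5000: 1.755241
  t * PV_t at t = 1.0000: 3.423191
  t * PV_t at t = 1.5000: 5.007106
  t * PV_t at t = 2.0000: 6.510133
  t * PV_t at t = 2.5000: 7.935315
  t * PV_t at t = 3.0000: 9.285596
  t * PV_t at t = 3.5000: 10.563818
  t * PV_t at t = 4.0000: 11.772730
  t * PV_t at t = 4.5000: 12.914989
  t * PV_t at t = 5.0000: 13.993162
  t * PV_t at t = 5.5000: 15.009730
  t * PV_t at t = 6.0000: 15.967090
  t * PV_t at t = 6.5000: 16.867558
  t * PV_t at t = 7.0000: 17.713372
  t * PV_t at t = 7.5000: 18.506692
  t * PV_t at t = 8.0000: 19.249606
  t * PV_t at t = 8.5000: 19.944131
  t * PV_t at t = 9.0000: 20.592214
  t * PV_t at t = 9.5000: 21.195735
  t * PV_t at t = 10.0000: 626.103975
Macaulay duration D = (sum_t t * PV_t) / P = 874.311384 / 116.291575 = 7.518269

Answer: Macaulay duration = 7.5183 years


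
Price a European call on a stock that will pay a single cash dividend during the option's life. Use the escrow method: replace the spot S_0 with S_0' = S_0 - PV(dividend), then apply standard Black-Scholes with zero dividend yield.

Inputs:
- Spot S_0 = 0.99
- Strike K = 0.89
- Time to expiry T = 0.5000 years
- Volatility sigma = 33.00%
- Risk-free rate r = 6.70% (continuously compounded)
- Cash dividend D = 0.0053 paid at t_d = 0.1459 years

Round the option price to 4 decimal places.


PV(D) = D * exp(-r * t_d) = 0.0053 * 0.99027232 = 0.00524844
S_0' = S_0 - PV(D) = 0.9900 - 0.00524844 = 0.98475156
d1 = (ln(S_0'/K) + (r + sigma^2/2)*T) / (sigma*sqrt(T)) = 0.69379140
d2 = d1 - sigma*sqrt(T) = 0.46044617
exp(-rT) = 0.96705491
N(d1) = 0.75609348; N(d2) = 0.67740200
C = S_0' * N(d1) - K * exp(-rT) * N(d2) = 0.98475156 * 0.75609348 - 0.8900 * 0.96705491 * 0.67740200 = 0.1615

Answer: Price = 0.1615


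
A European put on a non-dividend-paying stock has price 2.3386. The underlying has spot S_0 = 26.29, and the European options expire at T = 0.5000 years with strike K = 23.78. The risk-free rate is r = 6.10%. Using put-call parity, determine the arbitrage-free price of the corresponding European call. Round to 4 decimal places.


Put-call parity: C - P = S_0 * exp(-qT) - K * exp(-rT).
S_0 * exp(-qT) = 26.2900 * 1.00000000 = 26.29000000
K * exp(-rT) = 23.7800 * 0.96996043 = 23.06565907
C = P + S*exp(-qT) - K*exp(-rT)
C = 2.3386 + 26.29000000 - 23.06565907 = 5.5629

Answer: Call price = 5.5629


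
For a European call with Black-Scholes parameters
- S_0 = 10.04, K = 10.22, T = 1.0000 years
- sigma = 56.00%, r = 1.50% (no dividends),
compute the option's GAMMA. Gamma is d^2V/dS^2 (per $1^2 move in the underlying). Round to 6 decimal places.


Answer: Gamma = 0.068322

Derivation:
d1 = 0.2750545169; d2 = -0.2849454831
phi(d1) = 0.3841331557; exp(-qT) = 1.0000000000; exp(-rT) = 0.9851119396
Gamma = exp(-qT) * phi(d1) / (S * sigma * sqrt(T)) = 1.0000000000 * 0.3841331557 / (10.0400 * 0.5600 * 1.0000000000) = 0.068322


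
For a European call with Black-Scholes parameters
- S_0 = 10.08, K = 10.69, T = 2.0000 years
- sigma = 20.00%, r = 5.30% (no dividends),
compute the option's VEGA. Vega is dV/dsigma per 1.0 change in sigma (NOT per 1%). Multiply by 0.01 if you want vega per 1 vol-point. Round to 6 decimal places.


Answer: Vega = 5.422819

Derivation:
d1 = 0.3084560208; d2 = 0.0256133083
phi(d1) = 0.3804079340; exp(-qT) = 1.0000000000; exp(-rT) = 0.8994246481
Vega = S * exp(-qT) * phi(d1) * sqrt(T) = 10.0800 * 1.0000000000 * 0.3804079340 * 1.4142135624 = 5.422819


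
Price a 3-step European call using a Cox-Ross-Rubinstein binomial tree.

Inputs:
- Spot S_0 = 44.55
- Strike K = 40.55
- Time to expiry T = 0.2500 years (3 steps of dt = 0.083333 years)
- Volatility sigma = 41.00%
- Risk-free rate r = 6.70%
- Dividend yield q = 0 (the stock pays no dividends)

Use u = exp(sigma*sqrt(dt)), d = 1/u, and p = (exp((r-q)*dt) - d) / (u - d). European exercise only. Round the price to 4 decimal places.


Answer: Price = V(0,0) = 6.2229

Derivation:
dt = T/N = 0.083333
u = exp(sigma*sqrt(dt)) = 1.125646; d = 1/u = 0.888379
p = (exp((r-q)*dt) - d) / (u - d) = 0.494043
Discount per step: exp(-r*dt) = 0.994432
Stock lattice S(k, i) with i counting down-moves:
  k=0: S(0,0) = 44.5500
  k=1: S(1,0) = 50.1475; S(1,1) = 39.5773
  k=2: S(2,0) = 56.4483; S(2,1) = 44.5500; S(2,2) = 35.1596
  k=3: S(3,0) = 63.5408; S(3,1) = 50.1475; S(3,2) = 39.5773; S(3,3) = 31.2351
Terminal payoffs V(N, i) = max(S_T - K, 0):
  V(3,0) = 22.990822; V(3,1) = 9.597515; V(3,2) = 0.000000; V(3,3) = 0.000000
Backward induction: V(k, i) = exp(-r*dt) * [p * V(k+1, i) + (1-p) * V(k+1, i+1)].
  V(2,0) = exp(-r*dt) * [p*22.990822 + (1-p)*9.597515] = 16.124107
  V(2,1) = exp(-r*dt) * [p*9.597515 + (1-p)*0.000000] = 4.715185
  V(2,2) = exp(-r*dt) * [p*0.000000 + (1-p)*0.000000] = 0.000000
  V(1,0) = exp(-r*dt) * [p*16.124107 + (1-p)*4.715185] = 10.294047
  V(1,1) = exp(-r*dt) * [p*4.715185 + (1-p)*0.000000] = 2.316534
  V(0,0) = exp(-r*dt) * [p*10.294047 + (1-p)*2.316534] = 6.222927


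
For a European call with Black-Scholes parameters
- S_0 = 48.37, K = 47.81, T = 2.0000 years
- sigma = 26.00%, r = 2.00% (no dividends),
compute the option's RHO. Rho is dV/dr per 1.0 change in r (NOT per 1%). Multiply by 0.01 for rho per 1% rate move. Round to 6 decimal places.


d1 = 0.3243035493; d2 = -0.0433919770
phi(d1) = 0.3785054038; exp(-qT) = 1.0000000000; exp(-rT) = 0.9607894392
N(d2) = 0.4826945366
Rho = K*T*exp(-rT)*N(d2) = 47.8100 * 2.0000 * 0.9607894392 * 0.4826945366 = 44.345478

Answer: Rho = 44.345478


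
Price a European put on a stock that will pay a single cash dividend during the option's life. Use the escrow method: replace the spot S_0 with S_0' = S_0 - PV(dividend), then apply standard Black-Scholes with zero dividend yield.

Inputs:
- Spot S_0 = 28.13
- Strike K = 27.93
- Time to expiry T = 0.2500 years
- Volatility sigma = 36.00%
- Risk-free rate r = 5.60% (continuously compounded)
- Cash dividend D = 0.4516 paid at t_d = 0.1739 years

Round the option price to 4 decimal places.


PV(D) = D * exp(-r * t_d) = 0.4516 * 0.99030886 = 0.44722348
S_0' = S_0 - PV(D) = 28.1300 - 0.44722348 = 27.68277652
d1 = (ln(S_0'/K) + (r + sigma^2/2)*T) / (sigma*sqrt(T)) = 0.11838363
d2 = d1 - sigma*sqrt(T) = -0.06161637
exp(-rT) = 0.98609754
N(-d1) = 0.45288185; N(-d2) = 0.52456583
P = K * exp(-rT) * N(-d2) - S_0' * N(-d1) = 27.9300 * 0.98609754 * 0.52456583 - 27.68277652 * 0.45288185 = 1.9104

Answer: Price = 1.9104


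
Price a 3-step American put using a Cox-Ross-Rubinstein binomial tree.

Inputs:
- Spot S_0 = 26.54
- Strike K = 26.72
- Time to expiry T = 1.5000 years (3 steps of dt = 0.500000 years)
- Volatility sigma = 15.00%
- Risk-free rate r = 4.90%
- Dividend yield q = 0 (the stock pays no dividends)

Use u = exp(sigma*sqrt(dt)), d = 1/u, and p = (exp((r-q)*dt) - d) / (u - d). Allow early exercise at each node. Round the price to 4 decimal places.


Answer: Price = V(0,0) = 1.4025

Derivation:
dt = T/N = 0.500000
u = exp(sigma*sqrt(dt)) = 1.111895; d = 1/u = 0.899365
p = (exp((r-q)*dt) - d) / (u - d) = 0.590210
Discount per step: exp(-r*dt) = 0.975798
Stock lattice S(k, i) with i counting down-moves:
  k=0: S(0,0) = 26.5400
  k=1: S(1,0) = 29.5097; S(1,1) = 23.8692
  k=2: S(2,0) = 32.8117; S(2,1) = 26.5400; S(2,2) = 21.4671
  k=3: S(3,0) = 36.4832; S(3,1) = 29.5097; S(3,2) = 23.8692; S(3,3) = 19.3068
Terminal payoffs V(N, i) = max(K - S_T, 0):
  V(3,0) = 0.000000; V(3,1) = 0.000000; V(3,2) = 2.850846; V(3,3) = 7.413246
Backward induction: V(k, i) = exp(-r*dt) * [p * V(k+1, i) + (1-p) * V(k+1, i+1)]; then take max(V_cont, immediate exercise) for American.
  V(2,0) = exp(-r*dt) * [p*0.000000 + (1-p)*0.000000] = 0.000000; exercise = 0.000000; V(2,0) = max -> 0.000000
  V(2,1) = exp(-r*dt) * [p*0.000000 + (1-p)*2.850846] = 1.139974; exercise = 0.180000; V(2,1) = max -> 1.139974
  V(2,2) = exp(-r*dt) * [p*2.850846 + (1-p)*7.413246] = 4.606226; exercise = 5.252912; V(2,2) = max -> 5.252912
  V(1,0) = exp(-r*dt) * [p*0.000000 + (1-p)*1.139974] = 0.455844; exercise = 0.000000; V(1,0) = max -> 0.455844
  V(1,1) = exp(-r*dt) * [p*1.139974 + (1-p)*5.252912] = 2.757033; exercise = 2.850846; V(1,1) = max -> 2.850846
  V(0,0) = exp(-r*dt) * [p*0.455844 + (1-p)*2.850846] = 1.402506; exercise = 0.180000; V(0,0) = max -> 1.402506


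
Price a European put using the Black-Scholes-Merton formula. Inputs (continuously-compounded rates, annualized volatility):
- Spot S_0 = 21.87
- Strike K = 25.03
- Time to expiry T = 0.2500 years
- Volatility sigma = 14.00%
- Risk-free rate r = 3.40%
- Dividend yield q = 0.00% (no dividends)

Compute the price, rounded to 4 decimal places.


d1 = (ln(S/K) + (r - q + 0.5*sigma^2) * T) / (sigma * sqrt(T)) = -1.77156101
d2 = d1 - sigma * sqrt(T) = -1.84156101
exp(-rT) = 0.99153602; exp(-qT) = 1.00000000
P = K * exp(-rT) * N(-d2) - S_0 * exp(-qT) * N(-d1)
N(-d1) = 0.96176627; N(-d2) = 0.96723031
P = 25.0300 * 0.99153602 * 0.96723031 - 21.8700 * 1.00000000 * 0.96176627 = 2.9710

Answer: Price = 2.9710


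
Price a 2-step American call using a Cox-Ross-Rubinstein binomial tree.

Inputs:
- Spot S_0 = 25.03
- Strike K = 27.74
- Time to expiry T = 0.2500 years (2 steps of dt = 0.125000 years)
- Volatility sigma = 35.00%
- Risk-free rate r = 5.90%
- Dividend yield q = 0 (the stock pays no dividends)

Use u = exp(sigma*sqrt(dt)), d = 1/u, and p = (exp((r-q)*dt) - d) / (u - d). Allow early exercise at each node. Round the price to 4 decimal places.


Answer: Price = V(0,0) = 1.0593

Derivation:
dt = T/N = 0.125000
u = exp(sigma*sqrt(dt)) = 1.131726; d = 1/u = 0.883606
p = (exp((r-q)*dt) - d) / (u - d) = 0.498937
Discount per step: exp(-r*dt) = 0.992652
Stock lattice S(k, i) with i counting down-moves:
  k=0: S(0,0) = 25.0300
  k=1: S(1,0) = 28.3271; S(1,1) = 22.1167
  k=2: S(2,0) = 32.0585; S(2,1) = 25.0300; S(2,2) = 19.5424
Terminal payoffs V(N, i) = max(S_T - K, 0):
  V(2,0) = 4.318504; V(2,1) = 0.000000; V(2,2) = 0.000000
Backward induction: V(k, i) = exp(-r*dt) * [p * V(k+1, i) + (1-p) * V(k+1, i+1)]; then take max(V_cont, immediate exercise) for American.
  V(1,0) = exp(-r*dt) * [p*4.318504 + (1-p)*0.000000] = 2.138829; exercise = 0.587096; V(1,0) = max -> 2.138829
  V(1,1) = exp(-r*dt) * [p*0.000000 + (1-p)*0.000000] = 0.000000; exercise = 0.000000; V(1,1) = max -> 0.000000
  V(0,0) = exp(-r*dt) * [p*2.138829 + (1-p)*0.000000] = 1.059300; exercise = 0.000000; V(0,0) = max -> 1.059300


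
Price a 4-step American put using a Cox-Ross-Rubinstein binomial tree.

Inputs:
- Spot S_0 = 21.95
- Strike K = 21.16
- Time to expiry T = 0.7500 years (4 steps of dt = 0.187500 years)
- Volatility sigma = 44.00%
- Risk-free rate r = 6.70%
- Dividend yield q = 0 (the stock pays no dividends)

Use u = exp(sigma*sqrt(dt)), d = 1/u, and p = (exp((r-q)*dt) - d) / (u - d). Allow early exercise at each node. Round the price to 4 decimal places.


dt = T/N = 0.187500
u = exp(sigma*sqrt(dt)) = 1.209885; d = 1/u = 0.826525
p = (exp((r-q)*dt) - d) / (u - d) = 0.485488
Discount per step: exp(-r*dt) = 0.987516
Stock lattice S(k, i) with i counting down-moves:
  k=0: S(0,0) = 21.9500
  k=1: S(1,0) = 26.5570; S(1,1) = 18.1422
  k=2: S(2,0) = 32.1309; S(2,1) = 21.9500; S(2,2) = 14.9950
  k=3: S(3,0) = 38.8747; S(3,1) = 26.5570; S(3,2) = 18.1422; S(3,3) = 12.3937
  k=4: S(4,0) = 47.0339; S(4,1) = 32.1309; S(4,2) = 21.9500; S(4,3) = 14.9950; S(4,4) = 10.2437
Terminal payoffs V(N, i) = max(K - S_T, 0):
  V(4,0) = 0.000000; V(4,1) = 0.000000; V(4,2) = 0.000000; V(4,3) = 6.165013; V(4,4) = 10.916281
Backward induction: V(k, i) = exp(-r*dt) * [p * V(k+1, i) + (1-p) * V(k+1, i+1)]; then take max(V_cont, immediate exercise) for American.
  V(3,0) = exp(-r*dt) * [p*0.000000 + (1-p)*0.000000] = 0.000000; exercise = 0.000000; V(3,0) = max -> 0.000000
  V(3,1) = exp(-r*dt) * [p*0.000000 + (1-p)*0.000000] = 0.000000; exercise = 0.000000; V(3,1) = max -> 0.000000
  V(3,2) = exp(-r*dt) * [p*0.000000 + (1-p)*6.165013] = 3.132373; exercise = 3.017785; V(3,2) = max -> 3.132373
  V(3,3) = exp(-r*dt) * [p*6.165013 + (1-p)*10.916281] = 8.502114; exercise = 8.766274; V(3,3) = max -> 8.766274
  V(2,0) = exp(-r*dt) * [p*0.000000 + (1-p)*0.000000] = 0.000000; exercise = 0.000000; V(2,0) = max -> 0.000000
  V(2,1) = exp(-r*dt) * [p*0.000000 + (1-p)*3.132373] = 1.591523; exercise = 0.000000; V(2,1) = max -> 1.591523
  V(2,2) = exp(-r*dt) * [p*3.132373 + (1-p)*8.766274] = 5.955790; exercise = 6.165013; V(2,2) = max -> 6.165013
  V(1,0) = exp(-r*dt) * [p*0.000000 + (1-p)*1.591523] = 0.808635; exercise = 0.000000; V(1,0) = max -> 0.808635
  V(1,1) = exp(-r*dt) * [p*1.591523 + (1-p)*6.165013] = 3.895393; exercise = 3.017785; V(1,1) = max -> 3.895393
  V(0,0) = exp(-r*dt) * [p*0.808635 + (1-p)*3.895393] = 2.366886; exercise = 0.000000; V(0,0) = max -> 2.366886

Answer: Price = V(0,0) = 2.3669


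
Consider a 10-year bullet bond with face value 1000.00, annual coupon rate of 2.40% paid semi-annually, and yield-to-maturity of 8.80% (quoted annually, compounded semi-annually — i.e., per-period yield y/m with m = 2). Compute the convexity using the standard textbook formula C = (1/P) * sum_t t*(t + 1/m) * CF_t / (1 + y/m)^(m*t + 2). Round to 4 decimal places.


Coupon per period c = face * coupon_rate / m = 12.000000
Periods per year m = 2; per-period yield y/m = 0.044000
Number of cashflows N = 20
Cashflows (t years, CF_t, discount factor 1/(1+y/m)^(m*t), PV):
  t = 0.5000: CF_t = 12.000000, DF = 0.957854, PV = 11.494253
  t = 1.0000: CF_t = 12.000000, DF = 0.917485, PV = 11.009821
  t = 1.5000: CF_t = 12.000000, DF = 0.878817, PV = 10.545805
  t = 2.0000: CF_t = 12.000000, DF = 0.841779, PV = 10.101346
  t = 2.5000: CF_t = 12.000000, DF = 0.806302, PV = 9.675619
  t = 3.0000: CF_t = 12.000000, DF = 0.772320, PV = 9.267834
  t = 3.5000: CF_t = 12.000000, DF = 0.739770, PV = 8.877236
  t = 4.0000: CF_t = 12.000000, DF = 0.708592, PV = 8.503099
  t = 4.5000: CF_t = 12.000000, DF = 0.678728, PV = 8.144731
  t = 5.0000: CF_t = 12.000000, DF = 0.650122, PV = 7.801467
  t = 5.5000: CF_t = 12.000000, DF = 0.622722, PV = 7.472669
  t = 6.0000: CF_t = 12.000000, DF = 0.596477, PV = 7.157729
  t = 6.5000: CF_t = 12.000000, DF = 0.571339, PV = 6.856062
  t = 7.0000: CF_t = 12.000000, DF = 0.547259, PV = 6.567110
  t = 7.5000: CF_t = 12.000000, DF = 0.524195, PV = 6.290335
  t = 8.0000: CF_t = 12.000000, DF = 0.502102, PV = 6.025225
  t = 8.5000: CF_t = 12.000000, DF = 0.480941, PV = 5.771288
  t = 9.0000: CF_t = 12.000000, DF = 0.460671, PV = 5.528054
  t = 9.5000: CF_t = 12.000000, DF = 0.441256, PV = 5.295071
  t = 10.0000: CF_t = 1012.000000, DF = 0.422659, PV = 427.730815
Price P = sum_t PV_t = 580.115569
Convexity numerator sum_t t*(t + 1/m) * CF_t / (1+y/m)^(m*t + 2):
  t = 0.5000: term = 5.272903
  t = 1.0000: term = 15.152019
  t = 1.5000: term = 29.026857
  t = 2.0000: term = 46.339171
  t = 2.5000: term = 66.579268
  t = 3.0000: term = 89.282544
  t = 3.5000: term = 114.026237
  t = 4.0000: term = 140.426401
  t = 4.5000: term = 168.135058
  t = 5.0000: term = 196.837552
  t = 5.5000: term = 226.250060
  t = 6.0000: term = 256.117275
  t = 6.5000: term = 286.210237
  t = 7.0000: term = 316.324311
  t = 7.5000: term = 346.277297
  t = 8.0000: term = 375.907666
  t = 8.5000: term = 405.072916
  t = 9.0000: term = 433.648040
  t = 9.5000: term = 461.524095
  t = 10.0000: term = 41205.846552
Convexity = (1/P) * sum = 45184.256459 / 580.115569 = 77.888371

Answer: Convexity = 77.8884


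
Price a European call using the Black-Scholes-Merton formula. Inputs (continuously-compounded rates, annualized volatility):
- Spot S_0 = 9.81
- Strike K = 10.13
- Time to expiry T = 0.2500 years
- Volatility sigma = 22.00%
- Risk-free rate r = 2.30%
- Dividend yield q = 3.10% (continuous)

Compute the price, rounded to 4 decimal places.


d1 = (ln(S/K) + (r - q + 0.5*sigma^2) * T) / (sigma * sqrt(T)) = -0.25499132
d2 = d1 - sigma * sqrt(T) = -0.36499132
exp(-rT) = 0.99426650; exp(-qT) = 0.99227995
C = S_0 * exp(-qT) * N(d1) - K * exp(-rT) * N(d2)
N(d1) = 0.39936490; N(d2) = 0.35755894
C = 9.8100 * 0.99227995 * 0.39936490 - 10.1300 * 0.99426650 * 0.35755894 = 0.2862

Answer: Price = 0.2862


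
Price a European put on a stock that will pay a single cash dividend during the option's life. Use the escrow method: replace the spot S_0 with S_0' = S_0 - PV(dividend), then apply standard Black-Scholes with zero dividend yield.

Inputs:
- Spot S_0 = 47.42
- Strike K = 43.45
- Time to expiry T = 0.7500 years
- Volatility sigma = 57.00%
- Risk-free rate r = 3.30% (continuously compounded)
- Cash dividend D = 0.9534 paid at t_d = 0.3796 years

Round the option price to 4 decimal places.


Answer: Price = 6.7642

Derivation:
PV(D) = D * exp(-r * t_d) = 0.9534 * 0.98755133 = 0.94153144
S_0' = S_0 - PV(D) = 47.4200 - 0.94153144 = 46.47846856
d1 = (ln(S_0'/K) + (r + sigma^2/2)*T) / (sigma*sqrt(T)) = 0.43344989
d2 = d1 - sigma*sqrt(T) = -0.06018459
exp(-rT) = 0.97555377
N(-d1) = 0.33234398; N(-d2) = 0.52399569
P = K * exp(-rT) * N(-d2) - S_0' * N(-d1) = 43.4500 * 0.97555377 * 0.52399569 - 46.47846856 * 0.33234398 = 6.7642


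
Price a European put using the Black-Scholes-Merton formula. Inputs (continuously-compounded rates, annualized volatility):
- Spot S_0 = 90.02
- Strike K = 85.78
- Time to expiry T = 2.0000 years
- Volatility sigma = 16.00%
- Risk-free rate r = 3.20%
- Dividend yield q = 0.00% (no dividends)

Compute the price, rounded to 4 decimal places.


d1 = (ln(S/K) + (r - q + 0.5*sigma^2) * T) / (sigma * sqrt(T)) = 0.60919896
d2 = d1 - sigma * sqrt(T) = 0.38292479
exp(-rT) = 0.93800500; exp(-qT) = 1.00000000
P = K * exp(-rT) * N(-d2) - S_0 * exp(-qT) * N(-d1)
N(-d1) = 0.27119629; N(-d2) = 0.35088777
P = 85.7800 * 0.93800500 * 0.35088777 - 90.0200 * 1.00000000 * 0.27119629 = 3.8201

Answer: Price = 3.8201


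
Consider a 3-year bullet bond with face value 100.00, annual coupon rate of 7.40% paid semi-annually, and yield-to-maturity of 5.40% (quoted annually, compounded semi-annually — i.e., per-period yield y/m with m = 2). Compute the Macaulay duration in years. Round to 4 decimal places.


Coupon per period c = face * coupon_rate / m = 3.700000
Periods per year m = 2; per-period yield y/m = 0.027000
Number of cashflows N = 6
Cashflows (t years, CF_t, discount factor 1/(1+y/m)^(m*t), PV):
  t = 0.5000: CF_t = 3.700000, DF = 0.973710, PV = 3.602726
  t = 1.0000: CF_t = 3.700000, DF = 0.948111, PV = 3.508010
  t = 1.5000: CF_t = 3.700000, DF = 0.923185, PV = 3.415784
  t = 2.0000: CF_t = 3.700000, DF = 0.898914, PV = 3.325982
  t = 2.5000: CF_t = 3.700000, DF = 0.875282, PV = 3.238542
  t = 3.0000: CF_t = 103.700000, DF = 0.852270, PV = 88.380427
Price P = sum_t PV_t = 105.471472
Macaulay numerator sum_t t * PV_t:
  t * PV_t at t = 0.5000: 1.801363
  t * PV_t at t = 1.0000: 3.508010
  t * PV_t at t = 1.5000: 5.123676
  t * PV_t at t = 2.0000: 6.651965
  t * PV_t at t = 2.5000: 8.096354
  t * PV_t at t = 3.0000: 265.141281
Macaulay duration D = (sum_t t * PV_t) / P = 290.322649 / 105.471472 = 2.752618

Answer: Macaulay duration = 2.7526 years


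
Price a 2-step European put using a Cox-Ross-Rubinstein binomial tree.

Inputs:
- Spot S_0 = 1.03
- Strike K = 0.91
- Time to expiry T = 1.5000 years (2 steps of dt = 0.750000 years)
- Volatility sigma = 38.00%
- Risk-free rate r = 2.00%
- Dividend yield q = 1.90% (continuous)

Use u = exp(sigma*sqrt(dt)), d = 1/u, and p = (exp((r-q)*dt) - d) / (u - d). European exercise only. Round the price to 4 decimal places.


dt = T/N = 0.750000
u = exp(sigma*sqrt(dt)) = 1.389702; d = 1/u = 0.719579
p = (exp((r-q)*dt) - d) / (u - d) = 0.419582
Discount per step: exp(-r*dt) = 0.985112
Stock lattice S(k, i) with i counting down-moves:
  k=0: S(0,0) = 1.0300
  k=1: S(1,0) = 1.4314; S(1,1) = 0.7412
  k=2: S(2,0) = 1.9892; S(2,1) = 1.0300; S(2,2) = 0.5333
Terminal payoffs V(N, i) = max(K - S_T, 0):
  V(2,0) = 0.000000; V(2,1) = 0.000000; V(2,2) = 0.376673
Backward induction: V(k, i) = exp(-r*dt) * [p * V(k+1, i) + (1-p) * V(k+1, i+1)].
  V(1,0) = exp(-r*dt) * [p*0.000000 + (1-p)*0.000000] = 0.000000
  V(1,1) = exp(-r*dt) * [p*0.000000 + (1-p)*0.376673] = 0.215373
  V(0,0) = exp(-r*dt) * [p*0.000000 + (1-p)*0.215373] = 0.123145

Answer: Price = V(0,0) = 0.1231
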